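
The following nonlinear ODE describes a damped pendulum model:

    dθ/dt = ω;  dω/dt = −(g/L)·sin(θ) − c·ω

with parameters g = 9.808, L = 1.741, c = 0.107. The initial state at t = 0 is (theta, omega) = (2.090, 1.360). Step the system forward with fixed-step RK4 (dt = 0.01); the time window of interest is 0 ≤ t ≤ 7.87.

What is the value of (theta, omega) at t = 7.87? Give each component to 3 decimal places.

t=0.000: state=(2.090, 1.360)
step 1 (dt=0.01): k1=(1.360, -5.037), k2=(1.335, -5.015), k3=(1.335, -5.015), k4=(1.310, -4.994); state += dt/6·(k1+2k2+2k3+k4)
t=0.010: state=(2.103, 1.310)
t=0.020: state=(2.116, 1.260)
t=0.030: state=(2.129, 1.211)
continuing one RK4 step at a time; state shown every 50 steps (Δt=0.5):
t=0.500: state=(2.202, -0.863)
t=1.000: state=(1.157, -3.376)
t=1.500: state=(-0.801, -3.615)
t=2.000: state=(-1.925, -0.838)
t=2.500: state=(-1.692, 1.778)
t=3.000: state=(-0.198, 3.818)
t=3.500: state=(1.408, 2.053)
t=4.000: state=(1.722, -0.765)
t=4.500: state=(0.677, -3.246)
t=5.000: state=(-0.973, -2.631)
t=5.500: state=(-1.599, 0.164)
t=6.000: state=(-0.840, 2.749)
t=6.500: state=(0.709, 2.749)
t=7.000: state=(1.454, 0.113)
t=7.500: state=(0.838, -2.452)
t=7.870: state=(-0.229, -2.965)

(theta, omega) = (-0.229, -2.965)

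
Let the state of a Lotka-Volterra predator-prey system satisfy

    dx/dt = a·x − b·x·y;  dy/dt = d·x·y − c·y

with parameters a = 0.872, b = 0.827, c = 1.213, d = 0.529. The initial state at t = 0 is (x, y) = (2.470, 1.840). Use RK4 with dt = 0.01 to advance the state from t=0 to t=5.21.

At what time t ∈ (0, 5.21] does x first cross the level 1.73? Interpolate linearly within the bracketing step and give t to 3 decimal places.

t = 0.568

t=0.000: state=(2.470, 1.840)
step 1 (dt=0.01): k1=(-1.605, 0.172), k2=(-1.601, 0.165), k3=(-1.601, 0.165), k4=(-1.598, 0.157); state += dt/6·(k1+2k2+2k3+k4)
t=0.010: state=(2.454, 1.842)
t=0.020: state=(2.438, 1.843)
t=0.030: state=(2.422, 1.844)
continuing one RK4 step at a time; state shown every 20 steps (Δt=0.2):
t=0.200: state=(2.166, 1.844)
t=0.400: state=(1.908, 1.794)
t=0.560: state=(1.738, 1.724)
next step: t=0.570: state=(1.728, 1.719) — x has crossed 1.73
linear interpolation between t=0.560 (1.73750) and t=0.570 (1.72794) → t≈0.568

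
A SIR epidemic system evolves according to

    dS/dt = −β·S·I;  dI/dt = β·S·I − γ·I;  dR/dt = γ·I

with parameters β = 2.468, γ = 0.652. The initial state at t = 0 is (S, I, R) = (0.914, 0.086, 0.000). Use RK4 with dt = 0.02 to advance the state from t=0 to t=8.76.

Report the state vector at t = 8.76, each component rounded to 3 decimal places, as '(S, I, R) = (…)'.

t=0.000: state=(0.914, 0.086, 0.000)
step 1 (dt=0.02): k1=(-0.194, 0.138, 0.056), k2=(-0.197, 0.140, 0.057), k3=(-0.197, 0.140, 0.057), k4=(-0.199, 0.142, 0.058); state += dt/6·(k1+2k2+2k3+k4)
t=0.020: state=(0.910, 0.089, 0.001)
t=0.040: state=(0.906, 0.092, 0.002)
t=0.060: state=(0.902, 0.095, 0.004)
continuing one RK4 step at a time; state shown every 25 steps (Δt=0.5):
t=0.500: state=(0.780, 0.178, 0.042)
t=1.000: state=(0.582, 0.299, 0.119)
t=1.500: state=(0.378, 0.389, 0.233)
t=2.000: state=(0.230, 0.405, 0.365)
t=2.500: state=(0.142, 0.366, 0.491)
t=3.000: state=(0.094, 0.305, 0.601)
t=3.500: state=(0.067, 0.243, 0.690)
t=4.000: state=(0.051, 0.188, 0.760)
t=4.500: state=(0.042, 0.144, 0.814)
t=5.000: state=(0.036, 0.109, 0.855)
t=5.500: state=(0.032, 0.082, 0.886)
t=6.000: state=(0.029, 0.061, 0.909)
t=6.500: state=(0.027, 0.046, 0.927)
t=7.000: state=(0.026, 0.034, 0.940)
t=7.500: state=(0.025, 0.026, 0.949)
t=8.000: state=(0.024, 0.019, 0.957)
t=8.500: state=(0.024, 0.014, 0.962)
t=8.760: state=(0.024, 0.012, 0.964)

(S, I, R) = (0.024, 0.012, 0.964)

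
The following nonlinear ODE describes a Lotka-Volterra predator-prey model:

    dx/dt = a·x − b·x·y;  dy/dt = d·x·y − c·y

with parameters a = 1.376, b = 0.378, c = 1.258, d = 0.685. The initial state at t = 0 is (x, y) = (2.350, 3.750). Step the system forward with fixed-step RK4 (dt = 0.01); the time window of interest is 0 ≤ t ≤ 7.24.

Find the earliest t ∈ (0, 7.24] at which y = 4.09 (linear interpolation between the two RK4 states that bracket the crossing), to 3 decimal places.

t=0.000: state=(2.350, 3.750)
step 1 (dt=0.01): k1=(-0.098, 1.319), k2=(-0.103, 1.320), k3=(-0.103, 1.320), k4=(-0.109, 1.321); state += dt/6·(k1+2k2+2k3+k4)
t=0.010: state=(2.349, 3.763)
t=0.020: state=(2.348, 3.776)
t=0.030: state=(2.347, 3.790)
continuing one RK4 step at a time; state shown every 25 steps (Δt=0.25):
t=0.250: state=(2.290, 4.078)
next step: t=0.260: state=(2.286, 4.090) — y has crossed 4.09
linear interpolation between t=0.250 (4.07774) and t=0.260 (4.09037) → t≈0.260

t = 0.260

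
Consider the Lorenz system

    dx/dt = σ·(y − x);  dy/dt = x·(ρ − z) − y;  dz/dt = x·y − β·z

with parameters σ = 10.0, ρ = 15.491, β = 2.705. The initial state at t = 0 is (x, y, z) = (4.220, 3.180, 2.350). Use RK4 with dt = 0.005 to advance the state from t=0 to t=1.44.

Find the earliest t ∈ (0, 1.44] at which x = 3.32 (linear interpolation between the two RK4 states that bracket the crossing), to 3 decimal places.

t = 0.516

t=0.000: state=(4.220, 3.180, 2.350)
step 1 (dt=0.005): k1=(-10.400, 52.275, 7.063), k2=(-8.833, 51.729, 7.481), k3=(-8.886, 51.777, 7.485), k4=(-7.367, 51.276, 7.901); state += dt/6·(k1+2k2+2k3+k4)
t=0.005: state=(4.176, 3.439, 2.387)
t=0.010: state=(4.146, 3.693, 2.429)
t=0.015: state=(4.130, 3.944, 2.475)
continuing one RK4 step at a time; state shown every 10 steps (Δt=0.05):
t=0.050: state=(4.343, 5.655, 2.927)
t=0.100: state=(5.394, 8.196, 4.130)
t=0.150: state=(7.072, 10.901, 6.406)
t=0.200: state=(9.102, 13.216, 10.220)
t=0.250: state=(10.939, 13.871, 15.421)
t=0.300: state=(11.732, 11.736, 20.446)
t=0.350: state=(10.869, 7.529, 23.042)
t=0.400: state=(8.663, 3.536, 22.633)
t=0.450: state=(6.078, 1.132, 20.537)
t=0.500: state=(3.886, 0.143, 18.071)
t=0.515: state=(3.355, 0.021, 17.356)
next step: t=0.520: state=(3.192, -0.008, 17.123) — x has crossed 3.32
linear interpolation between t=0.515 (3.35540) and t=0.520 (3.19205) → t≈0.516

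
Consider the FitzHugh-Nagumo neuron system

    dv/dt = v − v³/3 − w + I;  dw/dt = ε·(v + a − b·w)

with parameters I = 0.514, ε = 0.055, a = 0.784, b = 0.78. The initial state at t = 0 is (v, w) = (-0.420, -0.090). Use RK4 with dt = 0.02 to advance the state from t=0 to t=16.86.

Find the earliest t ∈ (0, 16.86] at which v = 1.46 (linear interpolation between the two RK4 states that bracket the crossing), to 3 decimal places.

t = 2.747

t=0.000: state=(-0.420, -0.090)
step 1 (dt=0.02): k1=(0.209, 0.024), k2=(0.210, 0.024), k3=(0.210, 0.024), k4=(0.212, 0.024); state += dt/6·(k1+2k2+2k3+k4)
t=0.020: state=(-0.416, -0.090)
t=0.040: state=(-0.412, -0.089)
t=0.060: state=(-0.407, -0.089)
continuing one RK4 step at a time; state shown every 50 steps (Δt=1):
t=1.000: state=(-0.103, -0.059)
t=2.000: state=(0.651, -0.002)
t=2.740: state=(1.454, 0.072)
next step: t=2.760: state=(1.471, 0.074) — v has crossed 1.46
linear interpolation between t=2.740 (1.45395) and t=2.760 (1.47116) → t≈2.747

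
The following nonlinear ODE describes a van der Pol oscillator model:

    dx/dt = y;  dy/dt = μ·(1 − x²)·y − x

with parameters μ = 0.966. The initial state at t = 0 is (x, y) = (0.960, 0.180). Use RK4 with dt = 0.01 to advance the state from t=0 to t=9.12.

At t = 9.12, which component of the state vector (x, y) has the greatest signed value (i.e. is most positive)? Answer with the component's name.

largest component: y

t=0.000: state=(0.960, 0.180)
step 1 (dt=0.01): k1=(0.180, -0.946), k2=(0.175, -0.948), k3=(0.175, -0.948), k4=(0.171, -0.949); state += dt/6·(k1+2k2+2k3+k4)
t=0.010: state=(0.962, 0.171)
t=0.020: state=(0.963, 0.161)
t=0.030: state=(0.965, 0.151)
continuing one RK4 step at a time; state shown every 50 steps (Δt=0.5):
t=0.500: state=(0.929, -0.306)
t=1.000: state=(0.653, -0.810)
t=1.500: state=(0.094, -1.460)
t=2.000: state=(-0.802, -1.994)
t=2.500: state=(-1.611, -0.971)
t=3.000: state=(-1.769, 0.182)
t=3.500: state=(-1.548, 0.646)
t=4.000: state=(-1.139, 1.002)
t=4.500: state=(-0.505, 1.603)
t=5.000: state=(0.532, 2.529)
t=5.500: state=(1.690, 1.565)
t=6.000: state=(1.993, -0.092)
t=6.500: state=(1.803, -0.573)
t=7.000: state=(1.453, -0.830)
t=7.500: state=(0.952, -1.214)
t=8.000: state=(0.173, -1.987)
t=8.500: state=(-1.038, -2.594)
t=9.000: state=(-1.925, -0.732)
t=9.120: state=(-1.987, -0.326)
compare at T: x=-1.987, y=-0.326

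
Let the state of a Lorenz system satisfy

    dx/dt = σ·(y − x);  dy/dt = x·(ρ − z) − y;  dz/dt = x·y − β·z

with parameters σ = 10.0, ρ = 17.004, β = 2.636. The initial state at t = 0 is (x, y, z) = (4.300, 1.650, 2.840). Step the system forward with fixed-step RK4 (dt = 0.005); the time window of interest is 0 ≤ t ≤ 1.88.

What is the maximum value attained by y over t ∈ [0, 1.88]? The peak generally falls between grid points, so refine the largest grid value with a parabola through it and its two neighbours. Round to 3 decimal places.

max y = 15.052

t=0.000: state=(4.300, 1.650, 2.840)
step 1 (dt=0.005): k1=(-26.500, 59.255, -0.391), k2=(-24.356, 58.173, 0.129), k3=(-24.437, 58.246, 0.124), k4=(-22.366, 57.231, 0.622); state += dt/6·(k1+2k2+2k3+k4)
t=0.005: state=(4.178, 1.941, 2.841)
t=0.010: state=(4.076, 2.223, 2.846)
t=0.015: state=(3.992, 2.496, 2.856)
continuing one RK4 step at a time; state shown every 20 steps (Δt=0.1):
t=0.100: state=(4.539, 6.806, 3.746)
t=0.200: state=(8.113, 12.702, 8.403)
t=0.300: state=(12.169, 14.295, 19.745)
t=0.400: state=(10.369, 5.127, 25.647)
t=0.500: state=(4.666, -0.252, 20.997)
t=0.600: state=(1.295, -0.704, 15.990)
t=0.700: state=(0.111, -0.506, 12.254)
t=0.800: state=(-0.276, -0.534, 9.420)
t=0.900: state=(-0.530, -0.822, 7.261)
t=1.000: state=(-0.927, -1.466, 5.651)
t=1.100: state=(-1.705, -2.786, 4.584)
t=1.200: state=(-3.265, -5.416, 4.410)
t=1.300: state=(-6.224, -10.039, 6.635)
t=1.400: state=(-10.432, -14.308, 14.560)
t=1.500: state=(-11.702, -9.540, 24.168)
t=1.600: state=(-7.178, -1.740, 23.077)
t=1.700: state=(-2.826, 0.163, 17.950)
t=1.800: state=(-0.971, 0.000, 13.770)
t=1.880: state=(-0.512, -0.237, 11.158)
largest grid value and its neighbours: y(0.265)=15.04688, y(0.270)=15.04844, y(0.275)=15.01523
parabola through these three points peaks at t≈0.268 with y≈15.05204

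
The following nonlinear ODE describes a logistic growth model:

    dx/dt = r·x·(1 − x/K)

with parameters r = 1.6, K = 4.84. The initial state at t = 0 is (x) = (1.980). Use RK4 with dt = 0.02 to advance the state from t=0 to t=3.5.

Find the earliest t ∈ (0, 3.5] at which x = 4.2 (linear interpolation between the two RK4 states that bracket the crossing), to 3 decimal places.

t = 1.406

t=0.000: state=(1.980)
step 1 (dt=0.02): k1=(1.872), k2=(1.877), k3=(1.877), k4=(1.882); state += dt/6·(k1+2k2+2k3+k4)
t=0.020: state=(2.018)
t=0.040: state=(2.055)
t=0.060: state=(2.093)
continuing one RK4 step at a time; state shown every 10 steps (Δt=0.2):
t=0.200: state=(2.362)
t=0.400: state=(2.747)
t=0.600: state=(3.116)
t=0.800: state=(3.453)
t=1.000: state=(3.747)
t=1.200: state=(3.994)
t=1.400: state=(4.195)
next step: t=1.420: state=(4.213) — x has crossed 4.2
linear interpolation between t=1.400 (4.19493) and t=1.420 (4.21261) → t≈1.406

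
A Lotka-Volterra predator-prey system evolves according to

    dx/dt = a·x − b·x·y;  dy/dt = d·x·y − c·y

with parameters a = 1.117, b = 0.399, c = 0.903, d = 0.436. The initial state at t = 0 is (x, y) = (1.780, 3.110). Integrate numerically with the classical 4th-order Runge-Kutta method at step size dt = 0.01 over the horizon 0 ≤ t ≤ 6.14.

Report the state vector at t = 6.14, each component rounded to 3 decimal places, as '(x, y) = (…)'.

(x, y) = (1.812, 3.160)

t=0.000: state=(1.780, 3.110)
step 1 (dt=0.01): k1=(-0.221, -0.395), k2=(-0.219, -0.396), k3=(-0.219, -0.396), k4=(-0.217, -0.397); state += dt/6·(k1+2k2+2k3+k4)
t=0.010: state=(1.778, 3.106)
t=0.020: state=(1.776, 3.102)
t=0.030: state=(1.774, 3.098)
continuing one RK4 step at a time; state shown every 20 steps (Δt=0.2):
t=0.200: state=(1.742, 3.027)
t=0.400: state=(1.717, 2.938)
t=0.600: state=(1.704, 2.846)
t=0.800: state=(1.704, 2.757)
t=1.000: state=(1.716, 2.671)
t=1.200: state=(1.739, 2.592)
t=1.400: state=(1.773, 2.521)
t=1.600: state=(1.817, 2.461)
t=1.800: state=(1.871, 2.413)
t=2.000: state=(1.932, 2.377)
t=2.200: state=(2.001, 2.356)
t=2.400: state=(2.073, 2.349)
t=2.600: state=(2.149, 2.357)
t=2.800: state=(2.224, 2.381)
t=3.000: state=(2.296, 2.420)
t=3.200: state=(2.362, 2.476)
t=3.400: state=(2.417, 2.546)
t=3.600: state=(2.459, 2.629)
t=3.800: state=(2.483, 2.722)
t=4.000: state=(2.489, 2.823)
t=4.200: state=(2.474, 2.926)
t=4.400: state=(2.439, 3.027)
t=4.600: state=(2.386, 3.119)
t=4.800: state=(2.319, 3.197)
t=5.000: state=(2.241, 3.255)
t=5.200: state=(2.157, 3.292)
t=5.400: state=(2.073, 3.305)
t=5.600: state=(1.991, 3.293)
t=5.800: state=(1.917, 3.260)
t=6.000: state=(1.851, 3.207)
t=6.140: state=(1.812, 3.160)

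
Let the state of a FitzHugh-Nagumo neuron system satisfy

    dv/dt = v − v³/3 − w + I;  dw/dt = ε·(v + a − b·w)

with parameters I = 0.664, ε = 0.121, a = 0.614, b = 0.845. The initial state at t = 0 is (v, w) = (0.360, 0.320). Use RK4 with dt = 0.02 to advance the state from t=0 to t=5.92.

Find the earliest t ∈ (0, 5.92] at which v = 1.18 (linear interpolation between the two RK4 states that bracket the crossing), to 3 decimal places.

t=0.000: state=(0.360, 0.320)
step 1 (dt=0.02): k1=(0.688, 0.085), k2=(0.694, 0.086), k3=(0.694, 0.086), k4=(0.699, 0.087); state += dt/6·(k1+2k2+2k3+k4)
t=0.020: state=(0.374, 0.322)
t=0.040: state=(0.388, 0.323)
t=0.060: state=(0.402, 0.325)
continuing one RK4 step at a time; state shown every 10 steps (Δt=0.2):
t=0.200: state=(0.508, 0.339)
t=0.400: state=(0.675, 0.361)
t=0.600: state=(0.856, 0.386)
t=0.800: state=(1.041, 0.416)
t=0.940: state=(1.165, 0.439)
next step: t=0.960: state=(1.183, 0.442) — v has crossed 1.18
linear interpolation between t=0.940 (1.16537) and t=0.960 (1.18253) → t≈0.957

t = 0.957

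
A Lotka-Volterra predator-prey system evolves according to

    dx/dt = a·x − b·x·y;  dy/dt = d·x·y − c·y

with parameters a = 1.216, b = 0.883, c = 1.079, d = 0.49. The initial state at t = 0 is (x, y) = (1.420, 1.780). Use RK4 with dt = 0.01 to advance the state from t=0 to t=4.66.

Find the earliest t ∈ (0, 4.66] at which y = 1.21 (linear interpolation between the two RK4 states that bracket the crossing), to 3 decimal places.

t=0.000: state=(1.420, 1.780)
step 1 (dt=0.01): k1=(-0.505, -0.682), k2=(-0.500, -0.683), k3=(-0.500, -0.683), k4=(-0.495, -0.684); state += dt/6·(k1+2k2+2k3+k4)
t=0.010: state=(1.415, 1.773)
t=0.020: state=(1.410, 1.766)
t=0.030: state=(1.405, 1.759)
continuing one RK4 step at a time; state shown every 20 steps (Δt=0.2):
t=0.200: state=(1.339, 1.642)
t=0.400: state=(1.293, 1.505)
t=0.600: state=(1.279, 1.375)
t=0.800: state=(1.293, 1.257)
t=0.880: state=(1.306, 1.213)
next step: t=0.890: state=(1.308, 1.208) — y has crossed 1.21
linear interpolation between t=0.880 (1.21315) and t=0.890 (1.20784) → t≈0.886

t = 0.886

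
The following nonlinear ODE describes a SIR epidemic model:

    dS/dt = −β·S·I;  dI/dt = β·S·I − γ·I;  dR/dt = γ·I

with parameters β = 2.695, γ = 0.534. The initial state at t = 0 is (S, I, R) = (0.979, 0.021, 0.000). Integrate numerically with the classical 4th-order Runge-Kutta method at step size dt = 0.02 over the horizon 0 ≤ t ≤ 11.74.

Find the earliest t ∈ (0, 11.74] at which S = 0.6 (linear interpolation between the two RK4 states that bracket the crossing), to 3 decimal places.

t=0.000: state=(0.979, 0.021, 0.000)
step 1 (dt=0.02): k1=(-0.055, 0.044, 0.011), k2=(-0.057, 0.045, 0.011), k3=(-0.057, 0.045, 0.011), k4=(-0.058, 0.046, 0.012); state += dt/6·(k1+2k2+2k3+k4)
t=0.020: state=(0.978, 0.022, 0.000)
t=0.040: state=(0.977, 0.023, 0.000)
t=0.060: state=(0.975, 0.024, 0.001)
continuing one RK4 step at a time; state shown every 25 steps (Δt=0.5):
t=0.500: state=(0.932, 0.059, 0.010)
t=1.000: state=(0.817, 0.147, 0.036)
t=1.500: state=(0.609, 0.297, 0.094)
next step: t=1.520: state=(0.599, 0.304, 0.097) — S has crossed 0.6
linear interpolation between t=1.500 (0.60871) and t=1.520 (0.59894) → t≈1.518

t = 1.518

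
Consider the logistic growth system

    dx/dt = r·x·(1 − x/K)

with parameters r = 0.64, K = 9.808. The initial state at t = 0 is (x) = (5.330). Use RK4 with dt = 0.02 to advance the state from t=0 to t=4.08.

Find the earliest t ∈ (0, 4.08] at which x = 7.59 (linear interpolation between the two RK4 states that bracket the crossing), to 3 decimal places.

t = 1.650

t=0.000: state=(5.330)
step 1 (dt=0.02): k1=(1.557), k2=(1.557), k3=(1.557), k4=(1.556); state += dt/6·(k1+2k2+2k3+k4)
t=0.020: state=(5.361)
t=0.040: state=(5.392)
t=0.060: state=(5.423)
continuing one RK4 step at a time; state shown every 10 steps (Δt=0.2):
t=0.200: state=(5.639)
t=0.400: state=(5.943)
t=0.600: state=(6.238)
t=0.800: state=(6.523)
t=1.000: state=(6.797)
t=1.200: state=(7.057)
t=1.400: state=(7.303)
t=1.600: state=(7.535)
t=1.640: state=(7.579)
next step: t=1.660: state=(7.601) — x has crossed 7.59
linear interpolation between t=1.640 (7.57891) and t=1.660 (7.60088) → t≈1.650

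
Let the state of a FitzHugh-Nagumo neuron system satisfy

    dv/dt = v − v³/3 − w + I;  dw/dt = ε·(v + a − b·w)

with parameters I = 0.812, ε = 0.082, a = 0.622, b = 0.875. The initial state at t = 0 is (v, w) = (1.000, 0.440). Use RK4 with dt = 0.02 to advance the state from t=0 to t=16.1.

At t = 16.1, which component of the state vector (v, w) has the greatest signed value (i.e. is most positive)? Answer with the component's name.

t=0.000: state=(1.000, 0.440)
step 1 (dt=0.02): k1=(1.039, 0.101), k2=(1.038, 0.102), k3=(1.038, 0.102), k4=(1.036, 0.103); state += dt/6·(k1+2k2+2k3+k4)
t=0.020: state=(1.021, 0.442)
t=0.040: state=(1.041, 0.444)
t=0.060: state=(1.062, 0.446)
continuing one RK4 step at a time; state shown every 50 steps (Δt=1):
t=1.000: state=(1.710, 0.572)
t=2.000: state=(1.788, 0.722)
t=3.000: state=(1.738, 0.861)
t=4.000: state=(1.675, 0.985)
t=5.000: state=(1.610, 1.096)
t=6.000: state=(1.544, 1.194)
t=7.000: state=(1.478, 1.280)
t=8.000: state=(1.411, 1.355)
t=9.000: state=(1.341, 1.420)
t=10.000: state=(1.269, 1.474)
t=11.000: state=(1.193, 1.518)
t=12.000: state=(1.110, 1.554)
t=13.000: state=(1.016, 1.579)
t=14.000: state=(0.904, 1.595)
t=15.000: state=(0.757, 1.600)
t=16.000: state=(0.530, 1.590)
t=16.100: state=(0.500, 1.588)
compare at T: v=0.500, w=1.588

largest component: w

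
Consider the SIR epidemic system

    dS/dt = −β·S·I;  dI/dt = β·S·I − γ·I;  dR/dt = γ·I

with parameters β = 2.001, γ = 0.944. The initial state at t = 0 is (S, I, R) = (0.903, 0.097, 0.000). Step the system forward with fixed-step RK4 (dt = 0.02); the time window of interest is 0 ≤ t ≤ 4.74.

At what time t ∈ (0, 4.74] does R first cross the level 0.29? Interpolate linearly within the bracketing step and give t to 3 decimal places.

t=0.000: state=(0.903, 0.097, 0.000)
step 1 (dt=0.02): k1=(-0.175, 0.084, 0.092), k2=(-0.176, 0.084, 0.092), k3=(-0.176, 0.084, 0.092), k4=(-0.178, 0.084, 0.093); state += dt/6·(k1+2k2+2k3+k4)
t=0.020: state=(0.899, 0.099, 0.002)
t=0.040: state=(0.896, 0.100, 0.004)
t=0.060: state=(0.892, 0.102, 0.006)
continuing one RK4 step at a time; state shown every 10 steps (Δt=0.2):
t=0.200: state=(0.866, 0.114, 0.020)
t=0.400: state=(0.824, 0.133, 0.043)
t=0.600: state=(0.778, 0.152, 0.070)
t=0.800: state=(0.730, 0.170, 0.100)
t=1.000: state=(0.680, 0.186, 0.134)
t=1.200: state=(0.629, 0.200, 0.171)
t=1.400: state=(0.579, 0.211, 0.210)
t=1.600: state=(0.531, 0.218, 0.250)
t=1.780: state=(0.491, 0.222, 0.288)
next step: t=1.800: state=(0.486, 0.222, 0.292) — R has crossed 0.29
linear interpolation between t=1.780 (0.28768) and t=1.800 (0.29186) → t≈1.791

t = 1.791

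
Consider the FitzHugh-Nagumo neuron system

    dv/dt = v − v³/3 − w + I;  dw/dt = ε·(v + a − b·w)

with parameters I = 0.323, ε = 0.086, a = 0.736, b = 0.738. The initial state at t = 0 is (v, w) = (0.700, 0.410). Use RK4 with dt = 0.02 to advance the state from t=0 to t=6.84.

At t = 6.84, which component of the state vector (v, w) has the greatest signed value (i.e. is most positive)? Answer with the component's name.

t=0.000: state=(0.700, 0.410)
step 1 (dt=0.02): k1=(0.499, 0.097), k2=(0.500, 0.098), k3=(0.500, 0.098), k4=(0.502, 0.098); state += dt/6·(k1+2k2+2k3+k4)
t=0.020: state=(0.710, 0.412)
t=0.040: state=(0.720, 0.414)
t=0.060: state=(0.730, 0.416)
continuing one RK4 step at a time; state shown every 25 steps (Δt=0.5):
t=0.500: state=(0.961, 0.463)
t=1.000: state=(1.202, 0.526)
t=1.500: state=(1.368, 0.596)
t=2.000: state=(1.449, 0.668)
t=2.500: state=(1.468, 0.740)
t=3.000: state=(1.452, 0.810)
t=3.500: state=(1.416, 0.877)
t=4.000: state=(1.369, 0.939)
t=4.500: state=(1.314, 0.998)
t=5.000: state=(1.252, 1.052)
t=5.500: state=(1.182, 1.102)
t=6.000: state=(1.103, 1.147)
t=6.500: state=(1.012, 1.187)
t=6.840: state=(0.940, 1.212)
compare at T: v=0.940, w=1.212

largest component: w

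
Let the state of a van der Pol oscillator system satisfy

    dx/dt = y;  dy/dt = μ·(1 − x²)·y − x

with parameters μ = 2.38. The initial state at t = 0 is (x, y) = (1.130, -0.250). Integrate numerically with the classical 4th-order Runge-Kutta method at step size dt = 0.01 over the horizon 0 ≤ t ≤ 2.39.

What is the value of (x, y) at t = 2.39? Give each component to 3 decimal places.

t=0.000: state=(1.130, -0.250)
step 1 (dt=0.01): k1=(-0.250, -0.965), k2=(-0.255, -0.963), k3=(-0.255, -0.963), k4=(-0.260, -0.960); state += dt/6·(k1+2k2+2k3+k4)
t=0.010: state=(1.127, -0.260)
t=0.020: state=(1.125, -0.269)
t=0.030: state=(1.122, -0.279)
continuing one RK4 step at a time; state shown every 10 steps (Δt=0.1):
t=0.100: state=(1.100, -0.344)
t=0.200: state=(1.061, -0.437)
t=0.300: state=(1.013, -0.532)
t=0.400: state=(0.955, -0.635)
t=0.500: state=(0.885, -0.752)
t=0.600: state=(0.803, -0.893)
t=0.700: state=(0.706, -1.068)
t=0.800: state=(0.588, -1.296)
t=0.900: state=(0.444, -1.598)
t=1.000: state=(0.265, -2.006)
t=1.100: state=(0.038, -2.546)
t=1.200: state=(-0.248, -3.206)
t=1.300: state=(-0.602, -3.845)
t=1.400: state=(-1.005, -4.092)
t=1.500: state=(-1.394, -3.554)
t=1.600: state=(-1.694, -2.403)
t=1.700: state=(-1.876, -1.278)
t=1.800: state=(-1.963, -0.529)
t=1.900: state=(-1.993, -0.121)
t=2.000: state=(-1.994, 0.083)
t=2.100: state=(-1.980, 0.184)
t=2.200: state=(-1.959, 0.236)
t=2.300: state=(-1.934, 0.264)
t=2.390: state=(-1.909, 0.280)

(x, y) = (-1.909, 0.280)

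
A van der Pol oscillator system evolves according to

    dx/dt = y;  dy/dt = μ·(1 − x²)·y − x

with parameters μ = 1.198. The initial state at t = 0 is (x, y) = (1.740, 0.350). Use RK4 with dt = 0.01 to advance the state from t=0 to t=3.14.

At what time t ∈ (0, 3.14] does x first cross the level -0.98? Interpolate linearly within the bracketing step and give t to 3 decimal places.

t = 2.490

t=0.000: state=(1.740, 0.350)
step 1 (dt=0.01): k1=(0.350, -2.590), k2=(0.337, -2.563), k3=(0.337, -2.563), k4=(0.324, -2.536); state += dt/6·(k1+2k2+2k3+k4)
t=0.010: state=(1.743, 0.324)
t=0.020: state=(1.746, 0.299)
t=0.030: state=(1.749, 0.275)
continuing one RK4 step at a time; state shown every 20 steps (Δt=0.2):
t=0.200: state=(1.765, -0.065)
t=0.400: state=(1.725, -0.316)
t=0.600: state=(1.645, -0.477)
t=0.800: state=(1.537, -0.597)
t=1.000: state=(1.406, -0.709)
t=1.200: state=(1.252, -0.834)
t=1.400: state=(1.071, -0.990)
t=1.600: state=(0.853, -1.202)
t=1.800: state=(0.584, -1.500)
t=2.000: state=(0.245, -1.917)
t=2.200: state=(-0.190, -2.436)
t=2.400: state=(-0.723, -2.837)
t=2.490: state=(-0.980, -2.844)
next step: t=2.500: state=(-1.008, -2.834) — x has crossed -0.98
linear interpolation between t=2.490 (-0.97962) and t=2.500 (-1.00801) → t≈2.490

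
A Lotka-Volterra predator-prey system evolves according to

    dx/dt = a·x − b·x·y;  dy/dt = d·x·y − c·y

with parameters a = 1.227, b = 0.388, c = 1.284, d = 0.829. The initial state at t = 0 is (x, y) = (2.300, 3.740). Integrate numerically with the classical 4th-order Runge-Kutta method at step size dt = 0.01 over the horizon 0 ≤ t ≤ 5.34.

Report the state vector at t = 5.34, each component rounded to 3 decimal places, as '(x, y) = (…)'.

(x, y) = (2.120, 4.285)

t=0.000: state=(2.300, 3.740)
step 1 (dt=0.01): k1=(-0.515, 2.329), k2=(-0.525, 2.328), k3=(-0.525, 2.328), k4=(-0.535, 2.327); state += dt/6·(k1+2k2+2k3+k4)
t=0.010: state=(2.295, 3.763)
t=0.020: state=(2.289, 3.787)
t=0.030: state=(2.284, 3.810)
continuing one RK4 step at a time; state shown every 20 steps (Δt=0.2):
t=0.200: state=(2.160, 4.191)
t=0.400: state=(1.964, 4.566)
t=0.600: state=(1.744, 4.804)
t=0.800: state=(1.529, 4.873)
t=1.000: state=(1.343, 4.780)
t=1.200: state=(1.194, 4.561)
t=1.400: state=(1.083, 4.258)
t=1.600: state=(1.008, 3.916)
t=1.800: state=(0.964, 3.565)
t=2.000: state=(0.947, 3.230)
t=2.200: state=(0.953, 2.924)
t=2.400: state=(0.981, 2.654)
t=2.600: state=(1.030, 2.425)
t=2.800: state=(1.099, 2.237)
t=3.000: state=(1.188, 2.091)
t=3.200: state=(1.297, 1.987)
t=3.400: state=(1.424, 1.925)
t=3.600: state=(1.569, 1.908)
t=3.800: state=(1.728, 1.940)
t=4.000: state=(1.894, 2.026)
t=4.200: state=(2.058, 2.175)
t=4.400: state=(2.204, 2.396)
t=4.600: state=(2.313, 2.697)
t=4.800: state=(2.364, 3.077)
t=5.000: state=(2.340, 3.520)
t=5.200: state=(2.235, 3.982)
t=5.340: state=(2.120, 4.285)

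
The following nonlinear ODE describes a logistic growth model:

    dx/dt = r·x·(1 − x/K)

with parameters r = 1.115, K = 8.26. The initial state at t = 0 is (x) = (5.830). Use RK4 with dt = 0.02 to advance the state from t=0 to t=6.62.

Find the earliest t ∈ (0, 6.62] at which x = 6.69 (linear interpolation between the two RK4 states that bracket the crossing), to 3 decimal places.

t=0.000: state=(5.830)
step 1 (dt=0.02): k1=(1.912), k2=(1.904), k3=(1.904), k4=(1.895); state += dt/6·(k1+2k2+2k3+k4)
t=0.020: state=(5.868)
t=0.040: state=(5.906)
t=0.060: state=(5.943)
continuing one RK4 step at a time; state shown every 25 steps (Δt=0.5):
t=0.500: state=(6.668)
next step: t=0.520: state=(6.697) — x has crossed 6.69
linear interpolation between t=0.500 (6.66838) and t=0.520 (6.69684) → t≈0.515

t = 0.515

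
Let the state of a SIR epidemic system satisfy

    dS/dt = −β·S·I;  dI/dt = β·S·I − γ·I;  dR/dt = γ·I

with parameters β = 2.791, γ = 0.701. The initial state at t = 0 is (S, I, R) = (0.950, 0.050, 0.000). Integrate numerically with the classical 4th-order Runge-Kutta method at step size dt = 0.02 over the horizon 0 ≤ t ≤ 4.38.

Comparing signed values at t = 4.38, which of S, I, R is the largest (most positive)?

largest component: R

t=0.000: state=(0.950, 0.050, 0.000)
step 1 (dt=0.02): k1=(-0.133, 0.098, 0.035), k2=(-0.135, 0.099, 0.036), k3=(-0.135, 0.099, 0.036), k4=(-0.137, 0.101, 0.036); state += dt/6·(k1+2k2+2k3+k4)
t=0.020: state=(0.947, 0.052, 0.001)
t=0.040: state=(0.945, 0.054, 0.001)
t=0.060: state=(0.942, 0.056, 0.002)
continuing one RK4 step at a time; state shown every 10 steps (Δt=0.2):
t=0.200: state=(0.918, 0.073, 0.009)
t=0.400: state=(0.874, 0.105, 0.021)
t=0.600: state=(0.815, 0.146, 0.038)
t=0.800: state=(0.741, 0.197, 0.062)
t=1.000: state=(0.654, 0.252, 0.094)
t=1.200: state=(0.559, 0.308, 0.133)
t=1.400: state=(0.464, 0.356, 0.180)
t=1.600: state=(0.377, 0.391, 0.232)
t=1.800: state=(0.301, 0.410, 0.289)
t=2.000: state=(0.239, 0.414, 0.347)
t=2.200: state=(0.190, 0.406, 0.404)
t=2.400: state=(0.152, 0.388, 0.460)
t=2.600: state=(0.123, 0.364, 0.513)
t=2.800: state=(0.101, 0.337, 0.562)
t=3.000: state=(0.085, 0.308, 0.607)
t=3.200: state=(0.072, 0.280, 0.648)
t=3.400: state=(0.062, 0.252, 0.686)
t=3.600: state=(0.054, 0.227, 0.719)
t=3.800: state=(0.048, 0.203, 0.749)
t=4.000: state=(0.043, 0.181, 0.776)
t=4.200: state=(0.039, 0.161, 0.800)
t=4.380: state=(0.036, 0.144, 0.819)
compare at T: S=0.036, I=0.144, R=0.819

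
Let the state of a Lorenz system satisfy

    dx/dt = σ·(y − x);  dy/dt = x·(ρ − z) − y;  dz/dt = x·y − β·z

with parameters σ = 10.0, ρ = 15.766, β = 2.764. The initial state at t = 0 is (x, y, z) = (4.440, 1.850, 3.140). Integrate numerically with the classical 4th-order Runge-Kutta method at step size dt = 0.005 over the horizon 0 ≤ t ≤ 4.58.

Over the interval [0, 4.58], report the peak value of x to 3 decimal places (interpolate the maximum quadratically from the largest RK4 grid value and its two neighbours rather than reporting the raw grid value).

t=0.000: state=(4.440, 1.850, 3.140)
step 1 (dt=0.005): k1=(-25.900, 54.209, -0.465), k2=(-23.897, 53.261, 0.011), k3=(-23.971, 53.322, 0.008), k4=(-22.035, 52.429, 0.465); state += dt/6·(k1+2k2+2k3+k4)
t=0.005: state=(4.320, 2.117, 3.140)
t=0.010: state=(4.219, 2.375, 3.145)
t=0.015: state=(4.135, 2.626, 3.153)
continuing one RK4 step at a time; state shown every 40 steps (Δt=0.2):
t=0.200: state=(7.651, 11.593, 7.922)
t=0.400: state=(10.296, 6.416, 23.130)
t=0.600: state=(2.295, 0.255, 15.220)
t=0.800: state=(0.927, 1.024, 8.861)
t=1.000: state=(1.970, 3.003, 5.521)
t=1.200: state=(5.985, 9.189, 6.940)
t=1.400: state=(10.879, 9.859, 20.820)
t=1.600: state=(4.003, 1.152, 17.124)
t=1.800: state=(1.740, 1.777, 10.293)
t=2.000: state=(3.142, 4.561, 7.042)
t=2.200: state=(7.836, 10.815, 10.975)
t=2.400: state=(9.050, 6.263, 20.834)
t=2.600: state=(3.451, 1.962, 14.880)
t=2.800: state=(2.898, 3.542, 9.686)
t=3.000: state=(5.768, 7.990, 9.423)
t=3.200: state=(9.462, 9.541, 17.885)
t=3.400: state=(5.584, 3.266, 17.411)
t=3.600: state=(3.449, 3.513, 11.895)
t=3.800: state=(5.194, 6.798, 10.166)
t=4.000: state=(8.594, 9.536, 15.669)
t=4.200: state=(6.740, 4.705, 17.936)
t=4.400: state=(4.165, 3.859, 13.295)
t=4.580: state=(4.951, 6.032, 11.139)
largest grid value and its neighbours: x(0.330)=11.61258, x(0.335)=11.62356, x(0.340)=11.61790
parabola through these three points peaks at t≈0.336 with x≈11.62377

max x = 11.624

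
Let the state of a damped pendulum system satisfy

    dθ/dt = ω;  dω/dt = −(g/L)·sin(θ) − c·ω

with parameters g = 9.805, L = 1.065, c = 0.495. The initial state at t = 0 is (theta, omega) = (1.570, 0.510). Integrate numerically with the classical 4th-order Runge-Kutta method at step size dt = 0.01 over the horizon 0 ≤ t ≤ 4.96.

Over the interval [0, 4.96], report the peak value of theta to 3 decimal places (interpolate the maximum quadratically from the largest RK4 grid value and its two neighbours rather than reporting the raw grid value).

t=0.000: state=(1.570, 0.510)
step 1 (dt=0.01): k1=(0.510, -9.459), k2=(0.463, -9.436), k3=(0.463, -9.436), k4=(0.416, -9.412); state += dt/6·(k1+2k2+2k3+k4)
t=0.010: state=(1.575, 0.416)
t=0.020: state=(1.578, 0.322)
t=0.030: state=(1.581, 0.228)
continuing one RK4 step at a time; state shown every 20 steps (Δt=0.2):
t=0.200: state=(1.489, -1.290)
t=0.400: state=(1.069, -2.846)
t=0.600: state=(0.394, -3.739)
t=0.800: state=(-0.343, -3.410)
t=1.000: state=(-0.900, -2.043)
t=1.200: state=(-1.138, -0.334)
t=1.400: state=(-1.040, 1.271)
t=1.600: state=(-0.656, 2.477)
t=1.800: state=(-0.103, 2.889)
t=2.000: state=(0.432, 2.308)
t=2.200: state=(0.776, 1.066)
t=2.400: state=(0.848, -0.335)
t=2.600: state=(0.656, -1.523)
t=2.800: state=(0.275, -2.173)
t=3.000: state=(-0.161, -2.058)
t=3.200: state=(-0.502, -1.269)
t=3.400: state=(-0.648, -0.168)
t=3.600: state=(-0.574, 0.877)
t=3.800: state=(-0.321, 1.566)
t=4.000: state=(0.014, 1.683)
t=4.200: state=(0.313, 1.223)
t=4.400: state=(0.479, 0.407)
t=4.600: state=(0.473, -0.457)
t=4.800: state=(0.312, -1.099)
t=4.960: state=(0.114, -1.316)
largest grid value and its neighbours: theta(0.040)=1.58288, theta(0.050)=1.58377, theta(0.060)=1.58374
parabola through these three points peaks at t≈0.055 with theta≈1.58387

max theta = 1.584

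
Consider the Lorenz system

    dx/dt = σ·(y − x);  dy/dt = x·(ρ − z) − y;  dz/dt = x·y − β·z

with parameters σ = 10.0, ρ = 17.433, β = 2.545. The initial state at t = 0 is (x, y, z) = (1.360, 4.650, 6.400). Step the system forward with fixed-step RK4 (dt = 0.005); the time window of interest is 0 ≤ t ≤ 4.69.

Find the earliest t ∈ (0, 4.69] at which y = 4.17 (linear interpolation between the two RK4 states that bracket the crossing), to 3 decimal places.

t = 0.426

t=0.000: state=(1.360, 4.650, 6.400)
step 1 (dt=0.005): k1=(32.900, 10.355, -9.964), k2=(32.336, 11.272, -9.481), k3=(32.373, 11.253, -9.487), k4=(31.844, 12.157, -9.005); state += dt/6·(k1+2k2+2k3+k4)
t=0.005: state=(1.522, 4.706, 6.353)
t=0.010: state=(1.679, 4.771, 6.310)
t=0.015: state=(1.831, 4.845, 6.272)
continuing one RK4 step at a time; state shown every 40 steps (Δt=0.2):
t=0.200: state=(7.789, 11.817, 10.215)
t=0.400: state=(10.061, 6.074, 24.699)
t=0.425: state=(8.963, 4.243, 24.362)
next step: t=0.430: state=(8.724, 3.919, 24.233) — y has crossed 4.17
linear interpolation between t=0.425 (4.24347) and t=0.430 (3.91945) → t≈0.426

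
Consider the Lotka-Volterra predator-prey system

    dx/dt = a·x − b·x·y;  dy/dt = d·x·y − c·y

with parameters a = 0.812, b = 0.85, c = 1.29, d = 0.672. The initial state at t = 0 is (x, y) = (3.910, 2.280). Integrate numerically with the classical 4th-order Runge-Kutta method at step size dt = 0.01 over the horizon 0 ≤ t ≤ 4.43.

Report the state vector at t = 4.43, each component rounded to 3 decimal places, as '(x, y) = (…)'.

t=0.000: state=(3.910, 2.280)
step 1 (dt=0.01): k1=(-4.403, 3.050), k2=(-4.428, 3.036), k3=(-4.428, 3.036), k4=(-4.453, 3.021); state += dt/6·(k1+2k2+2k3+k4)
t=0.010: state=(3.866, 2.310)
t=0.020: state=(3.821, 2.340)
t=0.030: state=(3.776, 2.370)
continuing one RK4 step at a time; state shown every 20 steps (Δt=0.2):
t=0.200: state=(2.978, 2.800)
t=0.400: state=(2.122, 3.041)
t=0.600: state=(1.490, 2.987)
t=0.800: state=(1.076, 2.736)
t=1.000: state=(0.817, 2.397)
t=1.200: state=(0.659, 2.044)
t=1.400: state=(0.564, 1.713)
t=1.600: state=(0.508, 1.422)
t=1.800: state=(0.480, 1.174)
t=2.000: state=(0.471, 0.966)
t=2.200: state=(0.477, 0.796)
t=2.400: state=(0.496, 0.656)
t=2.600: state=(0.527, 0.543)
t=2.800: state=(0.570, 0.452)
t=3.000: state=(0.625, 0.378)
t=3.200: state=(0.693, 0.319)
t=3.400: state=(0.776, 0.272)
t=3.600: state=(0.874, 0.235)
t=3.800: state=(0.990, 0.206)
t=4.000: state=(1.127, 0.183)
t=4.200: state=(1.287, 0.166)
t=4.400: state=(1.474, 0.155)
t=4.430: state=(1.504, 0.153)

(x, y) = (1.504, 0.153)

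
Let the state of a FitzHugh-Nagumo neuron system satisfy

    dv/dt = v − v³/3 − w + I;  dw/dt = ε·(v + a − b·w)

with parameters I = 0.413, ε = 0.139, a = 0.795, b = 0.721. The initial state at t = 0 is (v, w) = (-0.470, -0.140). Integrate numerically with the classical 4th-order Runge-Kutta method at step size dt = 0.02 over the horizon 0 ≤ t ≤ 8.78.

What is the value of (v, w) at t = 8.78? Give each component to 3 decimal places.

t=0.000: state=(-0.470, -0.140)
step 1 (dt=0.02): k1=(0.118, 0.059), k2=(0.118, 0.059), k3=(0.118, 0.059), k4=(0.118, 0.059); state += dt/6·(k1+2k2+2k3+k4)
t=0.020: state=(-0.468, -0.139)
t=0.040: state=(-0.465, -0.138)
t=0.060: state=(-0.463, -0.136)
continuing one RK4 step at a time; state shown every 25 steps (Δt=0.5):
t=0.500: state=(-0.406, -0.109)
t=1.000: state=(-0.330, -0.075)
t=1.500: state=(-0.234, -0.037)
t=2.000: state=(-0.105, 0.007)
t=2.500: state=(0.075, 0.060)
t=3.000: state=(0.332, 0.124)
t=3.500: state=(0.684, 0.206)
t=4.000: state=(1.083, 0.310)
t=4.500: state=(1.398, 0.433)
t=5.000: state=(1.549, 0.567)
t=5.500: state=(1.578, 0.700)
t=6.000: state=(1.546, 0.825)
t=6.500: state=(1.486, 0.942)
t=7.000: state=(1.412, 1.048)
t=7.500: state=(1.326, 1.143)
t=8.000: state=(1.229, 1.228)
t=8.500: state=(1.119, 1.302)
t=8.780: state=(1.050, 1.338)

(v, w) = (1.050, 1.338)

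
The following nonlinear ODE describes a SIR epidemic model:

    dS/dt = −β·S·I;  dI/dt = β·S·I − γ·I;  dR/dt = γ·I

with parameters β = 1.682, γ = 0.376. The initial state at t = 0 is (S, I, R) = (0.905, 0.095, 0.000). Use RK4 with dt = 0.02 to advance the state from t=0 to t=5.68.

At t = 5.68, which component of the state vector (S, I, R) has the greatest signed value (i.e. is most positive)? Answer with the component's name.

largest component: R

t=0.000: state=(0.905, 0.095, 0.000)
step 1 (dt=0.02): k1=(-0.145, 0.109, 0.036), k2=(-0.146, 0.110, 0.036), k3=(-0.146, 0.110, 0.036), k4=(-0.147, 0.111, 0.037); state += dt/6·(k1+2k2+2k3+k4)
t=0.020: state=(0.902, 0.097, 0.001)
t=0.040: state=(0.899, 0.099, 0.001)
t=0.060: state=(0.896, 0.102, 0.002)
continuing one RK4 step at a time; state shown every 10 steps (Δt=0.2):
t=0.200: state=(0.873, 0.119, 0.008)
t=0.400: state=(0.835, 0.147, 0.018)
t=0.600: state=(0.791, 0.179, 0.030)
t=0.800: state=(0.740, 0.215, 0.045)
t=1.000: state=(0.684, 0.254, 0.063)
t=1.200: state=(0.624, 0.293, 0.083)
t=1.400: state=(0.562, 0.332, 0.107)
t=1.600: state=(0.499, 0.368, 0.133)
t=1.800: state=(0.439, 0.399, 0.162)
t=2.000: state=(0.382, 0.425, 0.193)
t=2.200: state=(0.330, 0.445, 0.226)
t=2.400: state=(0.283, 0.457, 0.260)
t=2.600: state=(0.243, 0.463, 0.294)
t=2.800: state=(0.208, 0.463, 0.329)
t=3.000: state=(0.178, 0.458, 0.364)
t=3.200: state=(0.153, 0.449, 0.398)
t=3.400: state=(0.131, 0.437, 0.431)
t=3.600: state=(0.114, 0.423, 0.464)
t=3.800: state=(0.099, 0.406, 0.495)
t=4.000: state=(0.087, 0.389, 0.525)
t=4.200: state=(0.076, 0.371, 0.553)
t=4.400: state=(0.067, 0.352, 0.580)
t=4.600: state=(0.060, 0.334, 0.606)
t=4.800: state=(0.054, 0.315, 0.631)
t=5.000: state=(0.049, 0.298, 0.654)
t=5.200: state=(0.044, 0.280, 0.675)
t=5.400: state=(0.040, 0.264, 0.696)
t=5.600: state=(0.037, 0.248, 0.715)
t=5.680: state=(0.036, 0.242, 0.723)
compare at T: S=0.036, I=0.242, R=0.723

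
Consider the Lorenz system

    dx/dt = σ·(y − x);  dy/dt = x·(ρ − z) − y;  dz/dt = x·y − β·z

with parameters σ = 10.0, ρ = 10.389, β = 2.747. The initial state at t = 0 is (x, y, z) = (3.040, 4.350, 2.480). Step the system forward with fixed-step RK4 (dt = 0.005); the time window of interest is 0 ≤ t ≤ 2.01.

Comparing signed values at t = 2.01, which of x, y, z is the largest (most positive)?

largest component: z

t=0.000: state=(3.040, 4.350, 2.480)
step 1 (dt=0.005): k1=(13.100, 19.693, 6.411), k2=(13.265, 19.854, 6.661), k3=(13.265, 19.855, 6.662), k4=(13.430, 20.015, 6.917); state += dt/6·(k1+2k2+2k3+k4)
t=0.005: state=(3.106, 4.449, 2.513)
t=0.010: state=(3.174, 4.550, 2.549)
t=0.015: state=(3.244, 4.653, 2.588)
continuing one RK4 step at a time; state shown every 20 steps (Δt=0.1):
t=0.100: state=(4.671, 6.600, 3.753)
t=0.200: state=(6.738, 8.776, 6.807)
t=0.300: state=(8.225, 8.862, 11.239)
t=0.400: state=(7.696, 6.087, 13.931)
t=0.500: state=(5.584, 3.323, 13.253)
t=0.600: state=(3.664, 2.190, 11.115)
t=0.700: state=(2.658, 2.075, 9.002)
t=0.800: state=(2.397, 2.412, 7.320)
t=0.900: state=(2.628, 3.060, 6.155)
t=1.000: state=(3.243, 4.039, 5.585)
t=1.100: state=(4.211, 5.339, 5.782)
t=1.200: state=(5.435, 6.697, 6.973)
t=1.300: state=(6.554, 7.415, 9.095)
t=1.400: state=(6.944, 6.801, 11.223)
t=1.500: state=(6.305, 5.268, 12.056)
t=1.600: state=(5.139, 3.975, 11.435)
t=1.700: state=(4.158, 3.406, 10.145)
t=1.800: state=(3.662, 3.415, 8.845)
t=1.900: state=(3.633, 3.805, 7.855)
t=2.000: state=(3.974, 4.466, 7.338)
t=2.010: state=(4.024, 4.544, 7.316)
compare at T: x=4.024, y=4.544, z=7.316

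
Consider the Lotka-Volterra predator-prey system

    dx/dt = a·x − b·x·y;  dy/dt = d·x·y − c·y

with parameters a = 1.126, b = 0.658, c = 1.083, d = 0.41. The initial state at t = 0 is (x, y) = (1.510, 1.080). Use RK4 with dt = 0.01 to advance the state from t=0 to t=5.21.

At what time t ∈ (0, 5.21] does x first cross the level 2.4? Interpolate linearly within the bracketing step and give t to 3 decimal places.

t=0.000: state=(1.510, 1.080)
step 1 (dt=0.01): k1=(0.627, -0.501), k2=(0.631, -0.498), k3=(0.631, -0.498), k4=(0.635, -0.496); state += dt/6·(k1+2k2+2k3+k4)
t=0.010: state=(1.516, 1.075)
t=0.020: state=(1.523, 1.070)
t=0.030: state=(1.529, 1.065)
continuing one RK4 step at a time; state shown every 20 steps (Δt=0.2):
t=0.200: state=(1.651, 0.990)
t=0.400: state=(1.824, 0.919)
t=0.600: state=(2.032, 0.866)
t=0.800: state=(2.277, 0.832)
t=0.890: state=(2.399, 0.823)
next step: t=0.900: state=(2.413, 0.822) — x has crossed 2.4
linear interpolation between t=0.890 (2.39897) and t=0.900 (2.41304) → t≈0.891

t = 0.891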